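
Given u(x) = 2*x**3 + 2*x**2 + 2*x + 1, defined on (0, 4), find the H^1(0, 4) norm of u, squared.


||u||_{H^1}^2 = 3118292/105

The H^1 norm (squared) on an interval (0, L) is
  ||u||_{H^1}^2 = ∫_0^L u(x)^2 dx + ∫_0^L u'(x)^2 dx.
Compute u'(x) = 6*x**2 + 4*x + 2.
Then u(x)^2 = 4*x**6 + 8*x**5 + 12*x**4 + 12*x**3 + 8*x**2 + 4*x + 1 and u'(x)^2 = 36*x**4 + 48*x**3 + 40*x**2 + 16*x + 4.
Integrate each monomial from 0 to 4 using ∫_0^4 c·x^n dx = c·4^(n+1)/(n+1):
  ∫_0^4 u(x)^2 dx = ∫_0^4 (4*x^6 + 8*x^5 + 12*x^4 + 12*x^3 + 8*x^2 + 4*x + 1) dx. Term by term:
    ∫_0^4 4*x^6 dx = 65536/7;  ∫_0^4 8*x^5 dx = 16384/3;  ∫_0^4 12*x^4 dx = 12288/5;
    ∫_0^4 12*x^3 dx = 768;  ∫_0^4 8*x^2 dx = 512/3;  ∫_0^4 4*x dx = 32;
    ∫_0^4 1 dx = 4.
  Sum: 65536/7 + 16384/3 + 12288/5 + 768 + 512/3 + 32 + 4 = 638956/35.
  ∫_0^4 u'(x)^2 dx = ∫_0^4 (36*x^4 + 48*x^3 + 40*x^2 + 16*x + 4) dx. Term by term:
    ∫_0^4 36*x^4 dx = 36864/5;  ∫_0^4 48*x^3 dx = 3072;  ∫_0^4 40*x^2 dx = 2560/3;
    ∫_0^4 16*x dx = 128;  ∫_0^4 4 dx = 16.
  Sum: 36864/5 + 3072 + 2560/3 + 128 + 16 = 171632/15.
Adding: ||u||_{H^1}^2 = 638956/35 + 171632/15 = 3118292/105.


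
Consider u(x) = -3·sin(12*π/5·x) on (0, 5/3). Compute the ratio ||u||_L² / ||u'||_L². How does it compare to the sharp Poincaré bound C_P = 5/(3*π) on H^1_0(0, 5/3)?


||u||_L² / ||u'||_L² = 5/(12*π) < C_P = 5/(3*π).

u(x) = -3·sin(12*π/5·x), so u'(x) = -36*π*cos(12*π*x/5)/5.
Writing u(x) = A·sin(kπx/L) with A = -3 and k = 4, use ∫_0^L sin²(kπx/L) dx = L/2 and ∫_0^L cos²(kπx/L) dx = L/2.
u² = 9·sin²(12*π/5·x) and (u')² = 1296*π^2/25·cos²(12*π/5·x), and each of sin², cos² integrates to L/2 = 5/6 over (0, 5/3).
∫_0^5/3 u² dx = 15/2, so ||u||_L² = sqrt(30)/2.
∫_0^5/3 (u')² dx = 216*π^2/5, so ||u'||_L² = 6*sqrt(30)*π/5.
Ratio ||u||_L² / ||u'||_L² = 5/(12*π).
Sharp Poincaré constant on H^1_0(0, 5/3) is C_P = L/π = 5/(3*π), achieved by sin(3*π/5·x).
This is the k = 4 harmonic; the ratio L/(kπ) is strictly less than C_P = L/π, consistent with the sharp inequality ||u||_L² ≤ C_P ||u'||_L².


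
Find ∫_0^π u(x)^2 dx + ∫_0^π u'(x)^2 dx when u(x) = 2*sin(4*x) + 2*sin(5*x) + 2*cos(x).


||u||_{H^1(0,π)}^2 = 128/15 + 90*π

u'(x) = -2*sin(x) + 8*cos(4*x) + 10*cos(5*x).
Expand u² and (u')² and integrate term by term on (0, π), using: for integers n ≥ 1, ∫_0^π sin²(nx) dx = ∫_0^π cos²(nx) dx = π/2; for n ≠ n', ∫_0^π sin(nx)sin(n'x) dx = ∫_0^π cos(nx)cos(n'x) dx = 0; and by product-to-sum, ∫_0^π sin(nx)cos(n'x) dx = ½∫_0^π [sin((n+n')x) + sin((n−n')x)] dx, which is 0 when n+n' is even and 2n/(n²−n'²) when n+n' is odd (it need not vanish on (0, π)).
  u² squared terms: (2)²·∫cos(x)² dx = 4·π/2 = 2*π;  (2)²·∫sin(4x)² dx = 4·π/2 = 2*π;  (2)²·∫sin(5x)² dx = 4·π/2 = 2*π.
  u² cross terms: 2·(2)·(2)·∫cos(x)·sin(4x) dx = 8·(8/15) = 64/15;  2·(2)·(2)·∫cos(x)·sin(5x) dx = 8·(0) = 0;  2·(2)·(2)·∫sin(4x)·sin(5x) dx = 8·(0) = 0.
  So ∫_0^π u² dx = 2*π + 2*π + 2*π + 64/15 + 0 + 0 = 64/15 + 6*π.
  (u')² squared terms: (-2)²·∫sin(x)² dx = 4·π/2 = 2*π;  (8)²·∫cos(4x)² dx = 64·π/2 = 32*π;  (10)²·∫cos(5x)² dx = 100·π/2 = 50*π.
  (u')² cross terms: 2·(-2)·(8)·∫sin(x)·cos(4x) dx = -32·(-2/15) = 64/15;  2·(-2)·(10)·∫sin(x)·cos(5x) dx = -40·(0) = 0;  2·(8)·(10)·∫cos(4x)·cos(5x) dx = 160·(0) = 0.
  So ∫_0^π (u')² dx = 2*π + 32*π + 50*π + 64/15 + 0 + 0 = 64/15 + 84*π.
||u||_{H^1}^2 = (64/15 + 6*π) + (64/15 + 84*π) = 128/15 + 90*π.


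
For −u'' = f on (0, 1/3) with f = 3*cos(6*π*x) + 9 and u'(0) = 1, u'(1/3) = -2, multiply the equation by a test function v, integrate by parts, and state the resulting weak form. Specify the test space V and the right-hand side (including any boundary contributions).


V = H^1(0, 1/3) (v unrestricted at boundary; u is determined up to an additive constant); weak form: ∫_0^1/3 u'v' dx = ∫_0^1/3 (3*cos(6*π*x) + 9) v dx − 2·v(1/3) − v(0) for all v ∈ V.

Multiply both sides by a test function v and integrate from 0 to 1/3:
  ∫_0^1/3 −u''(x) v(x) dx = ∫_0^1/3 f(x) v(x) dx.
Integrate the LHS by parts once:
  ∫_0^1/3 −u'' v dx = −[u'(x) v(x)]_0^1/3 + ∫_0^1/3 u'(x) v'(x) dx.
Thus ∫_0^1/3 u'(x) v'(x) dx = ∫_0^1/3 f(x) v(x) dx + [u'(x) v(x)]_0^1/3.
Choose V so that boundary terms are either known or forced to vanish.
u has inhomogeneous Neumann u'(0) = 1, u'(1/3) = -2. [u' v]_0^1/3 = (-2)·v(1/3) − (1)·v(0) = − 2·v(1/3) − v(0). Take V = H^1(0, 1/3); boundary term becomes part of RHS.
Weak formulation: find u (satisfying any essential BC) such that ∫_0^1/3 u'(x) v'(x) dx = ∫_0^1/3 f v dx − 2·v(1/3) − v(0) for all v ∈ V (Neumann data are natural BCs: they enter the RHS as boundary terms).
Substituting f(x) = 3*cos(6*π*x) + 9, the right-hand side is ∫_0^1/3 (3*cos(6*π*x) + 9) v dx − 2·v(1/3) − v(0).
Compatibility check (pure Neumann): taking v ≡ 1 ∈ V gives 0 = ∫_0^1/3 f dx + (-2) − (1), i.e. ∫_0^1/3 f dx must equal u'(0) − u'(1/3) = 3. Indeed ∫_0^1/3 (3*cos(6*π*x) + 9) dx = 3, so the data are compatible. The solution is then unique only up to an additive constant (fix it e.g. by requiring ∫_0^1/3 u dx = 0).


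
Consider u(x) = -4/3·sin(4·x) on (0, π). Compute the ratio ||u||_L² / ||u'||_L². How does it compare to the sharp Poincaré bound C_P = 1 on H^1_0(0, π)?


||u||_L² / ||u'||_L² = 1/4 < C_P = 1.

u(x) = -4/3·sin(4·x), so u'(x) = -16*cos(4*x)/3.
Writing u(x) = A·sin(kπx/L) with A = -4/3 and k = 4, use ∫_0^L sin²(kπx/L) dx = L/2 and ∫_0^L cos²(kπx/L) dx = L/2.
u² = 16/9·sin²(4·x) and (u')² = 256/9·cos²(4·x), and each of sin², cos² integrates to L/2 = π/2 over (0, π).
∫_0^π u² dx = 8*π/9, so ||u||_L² = 2*sqrt(2)*sqrt(π)/3.
∫_0^π (u')² dx = 128*π/9, so ||u'||_L² = 8*sqrt(2)*sqrt(π)/3.
Ratio ||u||_L² / ||u'||_L² = 1/4.
Sharp Poincaré constant on H^1_0(0, π) is C_P = L/π = 1, achieved by sin(x).
This is the k = 4 harmonic; the ratio L/(kπ) is strictly less than C_P = L/π, consistent with the sharp inequality ||u||_L² ≤ C_P ||u'||_L².


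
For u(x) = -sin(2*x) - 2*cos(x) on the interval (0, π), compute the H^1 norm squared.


||u||_{H^1(0,π)}^2 = 32/3 + 13*π/2

u'(x) = 2*sin(x) - 2*cos(2*x).
Expand u² and (u')² and integrate term by term on (0, π), using: for integers n ≥ 1, ∫_0^π sin²(nx) dx = ∫_0^π cos²(nx) dx = π/2; for n ≠ n', ∫_0^π sin(nx)sin(n'x) dx = ∫_0^π cos(nx)cos(n'x) dx = 0; and by product-to-sum, ∫_0^π sin(nx)cos(n'x) dx = ½∫_0^π [sin((n+n')x) + sin((n−n')x)] dx, which is 0 when n+n' is even and 2n/(n²−n'²) when n+n' is odd (it need not vanish on (0, π)).
  u² squared terms: (-1)²·∫sin(2x)² dx = 1·π/2 = π/2;  (-2)²·∫cos(x)² dx = 4·π/2 = 2*π.
  u² cross terms: 2·(-1)·(-2)·∫sin(2x)·cos(x) dx = 4·(4/3) = 16/3.
  So ∫_0^π u² dx = π/2 + 2*π + 16/3 = 16/3 + 5*π/2.
  (u')² squared terms: (-2)²·∫cos(2x)² dx = 4·π/2 = 2*π;  (2)²·∫sin(x)² dx = 4·π/2 = 2*π.
  (u')² cross terms: 2·(-2)·(2)·∫cos(2x)·sin(x) dx = -8·(-2/3) = 16/3.
  So ∫_0^π (u')² dx = 2*π + 2*π + 16/3 = 16/3 + 4*π.
||u||_{H^1}^2 = (16/3 + 5*π/2) + (16/3 + 4*π) = 32/3 + 13*π/2.


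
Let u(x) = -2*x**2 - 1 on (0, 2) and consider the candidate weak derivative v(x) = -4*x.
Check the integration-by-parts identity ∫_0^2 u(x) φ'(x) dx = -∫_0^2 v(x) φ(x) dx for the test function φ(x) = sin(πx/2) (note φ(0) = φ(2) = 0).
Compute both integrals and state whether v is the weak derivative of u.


LHS = 16/π, RHS = 16/π. Yes, v = u' weakly.

u(x) = -2*x**2 - 1, classical derivative u'(x) = -4*x.
φ(x) = sin(πx/2), so φ'(x) = π*cos(π*x/2)/2.
Note φ(0) = φ(2) = 0, so the boundary term u·φ vanishes.
LHS = ∫_0^2 u(x) φ'(x) dx = ∫_0^2 (-π*x^2*cos(π*x/2) - π*cos(π*x/2)/2) dx. Term by term:
  ∫_0^2 -π*cos(π*x/2)/2 dx = 0;  ∫_0^2 -π*x^2*cos(π*x/2) dx = 16/π.
Sum: 0 + 16/π = 16/π.
So LHS = 16/π.
∫_0^2 v(x) φ(x) dx = ∫_0^2 (-4*x*sin(π*x/2)) dx. Term by term:
  ∫_0^2 -4*x*sin(π*x/2) dx = -16/π.
So RHS = -∫_0^2 v(x) φ(x) dx = 16/π.
LHS = RHS, so the identity holds for this test φ.
Moreover u is smooth here and v(x) = u'(x) = -4*x pointwise, so the identity holds for every test function. Hence v is the weak derivative of u.


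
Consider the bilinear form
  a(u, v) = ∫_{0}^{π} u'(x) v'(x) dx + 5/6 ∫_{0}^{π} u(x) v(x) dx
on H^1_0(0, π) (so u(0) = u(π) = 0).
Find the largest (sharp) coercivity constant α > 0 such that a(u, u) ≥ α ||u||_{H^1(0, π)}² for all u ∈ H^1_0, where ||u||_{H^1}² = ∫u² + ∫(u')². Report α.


α = 11/12

Coercivity of a(·,·) on H^1_0(0, π) means a(u, u) ≥ α ||u||_{H^1}² for every u ∈ H^1_0.
The interval has length L = π, and Poincaré/coercivity depend only on L. Here a(u, u) = ∫(u')² + (5/6)·∫u².
Here 0 < c = 5/6 < 1. The condition a(u,u) ≥ α||u||_{H^1}² reads (1−α)∫(u')² ≥ (α−c)∫u². Any admissible α is ≤ 1 (rapidly oscillating u have ∫u²/∫(u')² → 0), and α = 1 would force 0 ≥ (1−c)∫u², impossible since c < 1; so 1−α > 0. By the sharp Poincaré inequality on H^1_0 of an interval of length L, ∫(u')² ≥ (π/L)²∫u² with equality for the first sine mode sin(π(x−x₀)/L) (x₀ the left endpoint), so the inequality holds for all u iff (1−α)(π/L)² ≥ α − c, i.e. α ≤ ((π/L)² + c)/((π/L)² + 1) = (1 + c(L/π)²)/(1 + (L/π)²). With (π/L)² = 1 and c = 5/6, the largest admissible constant is α = ((π/L)² + c)/((π/L)² + 1).
Simplifying, α = 11/12.


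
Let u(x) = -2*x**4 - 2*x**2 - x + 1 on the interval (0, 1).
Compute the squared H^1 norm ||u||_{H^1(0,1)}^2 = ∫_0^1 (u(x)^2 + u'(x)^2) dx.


||u||_{H^1}^2 = 12137/315

The H^1 norm (squared) on an interval (0, L) is
  ||u||_{H^1}^2 = ∫_0^L u(x)^2 dx + ∫_0^L u'(x)^2 dx.
Compute u'(x) = -8*x**3 - 4*x - 1.
Then u(x)^2 = 4*x**8 + 8*x**6 + 4*x**5 + 4*x**3 - 3*x**2 - 2*x + 1 and u'(x)^2 = 64*x**6 + 64*x**4 + 16*x**3 + 16*x**2 + 8*x + 1.
Integrate each monomial from 0 to 1 using ∫_0^1 c·x^n dx = c·1^(n+1)/(n+1):
  ∫_0^1 u(x)^2 dx = ∫_0^1 (4*x^8 + 8*x^6 + 4*x^5 + 4*x^3 - 3*x^2 - 2*x + 1) dx. Term by term:
    ∫_0^1 4*x^8 dx = 4/9;  ∫_0^1 8*x^6 dx = 8/7;  ∫_0^1 4*x^5 dx = 2/3;
    ∫_0^1 4*x^3 dx = 1;  ∫_0^1 -3*x^2 dx = -1;  ∫_0^1 -2*x dx = -1;
    ∫_0^1 1 dx = 1.
  Sum: 4/9 + 8/7 + 2/3 + 1 − 1 − 1 + 1 = 142/63.
  ∫_0^1 u'(x)^2 dx = ∫_0^1 (64*x^6 + 64*x^4 + 16*x^3 + 16*x^2 + 8*x + 1) dx. Term by term:
    ∫_0^1 64*x^6 dx = 64/7;  ∫_0^1 64*x^4 dx = 64/5;  ∫_0^1 16*x^3 dx = 4;
    ∫_0^1 16*x^2 dx = 16/3;  ∫_0^1 8*x dx = 4;  ∫_0^1 1 dx = 1.
  Sum: 64/7 + 64/5 + 4 + 16/3 + 4 + 1 = 3809/105.
Adding: ||u||_{H^1}^2 = 142/63 + 3809/105 = 12137/315.


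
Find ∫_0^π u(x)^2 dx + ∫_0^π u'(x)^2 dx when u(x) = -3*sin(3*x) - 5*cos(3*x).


||u||_{H^1(0,π)}^2 = 170*π

u'(x) = 15*sin(3*x) - 9*cos(3*x).
Expand u² and (u')² and integrate term by term on (0, π), using: for integers n ≥ 1, ∫_0^π sin²(nx) dx = ∫_0^π cos²(nx) dx = π/2; for n ≠ n', ∫_0^π sin(nx)sin(n'x) dx = ∫_0^π cos(nx)cos(n'x) dx = 0; and by product-to-sum, ∫_0^π sin(nx)cos(n'x) dx = ½∫_0^π [sin((n+n')x) + sin((n−n')x)] dx, which is 0 when n+n' is even and 2n/(n²−n'²) when n+n' is odd (it need not vanish on (0, π)).
  u² squared terms: (-5)²·∫cos(3x)² dx = 25·π/2 = 25*π/2;  (-3)²·∫sin(3x)² dx = 9·π/2 = 9*π/2.
  u² cross terms: 2·(-5)·(-3)·∫cos(3x)·sin(3x) dx = 30·(0) = 0.
  So ∫_0^π u² dx = 25*π/2 + 9*π/2 + 0 = 17*π.
  (u')² squared terms: (-9)²·∫cos(3x)² dx = 81·π/2 = 81*π/2;  (15)²·∫sin(3x)² dx = 225·π/2 = 225*π/2.
  (u')² cross terms: 2·(-9)·(15)·∫cos(3x)·sin(3x) dx = -270·(0) = 0.
  So ∫_0^π (u')² dx = 81*π/2 + 225*π/2 + 0 = 153*π.
||u||_{H^1}^2 = (17*π) + (153*π) = 170*π.


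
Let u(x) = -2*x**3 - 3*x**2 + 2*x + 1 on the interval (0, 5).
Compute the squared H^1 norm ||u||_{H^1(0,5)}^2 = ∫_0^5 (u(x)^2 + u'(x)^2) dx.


||u||_{H^1}^2 = 2267150/21

The H^1 norm (squared) on an interval (0, L) is
  ||u||_{H^1}^2 = ∫_0^L u(x)^2 dx + ∫_0^L u'(x)^2 dx.
Compute u'(x) = -6*x**2 - 6*x + 2.
Then u(x)^2 = 4*x**6 + 12*x**5 + x**4 - 16*x**3 - 2*x**2 + 4*x + 1 and u'(x)^2 = 36*x**4 + 72*x**3 + 12*x**2 - 24*x + 4.
Integrate each monomial from 0 to 5 using ∫_0^5 c·x^n dx = c·5^(n+1)/(n+1):
  ∫_0^5 u(x)^2 dx = ∫_0^5 (4*x^6 + 12*x^5 + x^4 - 16*x^3 - 2*x^2 + 4*x + 1) dx. Term by term:
    ∫_0^5 4*x^6 dx = 312500/7;  ∫_0^5 12*x^5 dx = 31250;  ∫_0^5 x^4 dx = 625;
    ∫_0^5 -16*x^3 dx = -2500;  ∫_0^5 -2*x^2 dx = -250/3;  ∫_0^5 4*x dx = 50;
    ∫_0^5 1 dx = 5.
  Sum: 312500/7 + 31250 + 625 − 2500 − 250/3 + 50 + 5 = 1553780/21.
  ∫_0^5 u'(x)^2 dx = ∫_0^5 (36*x^4 + 72*x^3 + 12*x^2 - 24*x + 4) dx. Term by term:
    ∫_0^5 36*x^4 dx = 22500;  ∫_0^5 72*x^3 dx = 11250;  ∫_0^5 12*x^2 dx = 500;
    ∫_0^5 -24*x dx = -300;  ∫_0^5 4 dx = 20.
  Sum: 22500 + 11250 + 500 − 300 + 20 = 33970.
Adding: ||u||_{H^1}^2 = 1553780/21 + 33970 = 2267150/21.


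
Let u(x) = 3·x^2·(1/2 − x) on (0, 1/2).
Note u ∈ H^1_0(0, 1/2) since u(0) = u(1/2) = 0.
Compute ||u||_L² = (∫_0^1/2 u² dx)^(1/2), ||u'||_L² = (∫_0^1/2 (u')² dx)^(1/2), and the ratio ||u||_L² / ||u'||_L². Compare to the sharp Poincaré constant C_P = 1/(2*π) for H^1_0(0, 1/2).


||u||_L² / ||u'||_L² = sqrt(14)/28 < C_P = 1/(2*π).

u(x) = 3·x^2·(1/2 − x), so u'(x) = 3*x*(1 - 3*x).
u(x) = 3·x^2·(1/2 − x) vanishes at x = 0 and x = 1/2, so u ∈ H^1_0(0, 1/2). Differentiate via the product rule and integrate the resulting polynomials term by term.
  ∫_0^1/2 u² dx = ∫_0^1/2 (9*x^6 - 9*x^5 + 9*x^4/4) dx. Term by term:
    ∫_0^1/2 9*x^6 dx = 9/896;  ∫_0^1/2 -9*x^5 dx = -3/128;  ∫_0^1/2 9*x^4/4 dx = 9/640.
  Sum: 9/896 − 3/128 + 9/640 = 3/4480.
  ∫_0^1/2 (u')² dx = ∫_0^1/2 (81*x^4 - 54*x^3 + 9*x^2) dx. Term by term:
    ∫_0^1/2 81*x^4 dx = 81/160;  ∫_0^1/2 -54*x^3 dx = -27/32;  ∫_0^1/2 9*x^2 dx = 3/8.
  Sum: 81/160 − 27/32 + 3/8 = 3/80.
∫_0^1/2 u² dx = 3/4480, so ||u||_L² = sqrt(210)/560.
∫_0^1/2 (u')² dx = 3/80, so ||u'||_L² = sqrt(15)/20.
Ratio ||u||_L² / ||u'||_L² = sqrt(14)/28.
Sharp Poincaré constant on H^1_0(0, 1/2) is C_P = L/π = 1/(2*π), achieved by sin(2*π·x).
A polynomial bump cannot attain the sharp Poincaré constant (only the first sine eigenfunction does), so the ratio is strictly less than C_P, consistent with ||u||_L² ≤ C_P ||u'||_L².


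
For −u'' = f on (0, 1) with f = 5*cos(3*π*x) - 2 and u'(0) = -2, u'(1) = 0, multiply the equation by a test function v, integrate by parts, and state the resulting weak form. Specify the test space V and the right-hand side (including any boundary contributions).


V = H^1(0, 1) (v unrestricted at boundary; u is determined up to an additive constant); weak form: ∫_0^1 u'v' dx = ∫_0^1 (5*cos(3*π*x) - 2) v dx + 2·v(0) for all v ∈ V.

Multiply both sides by a test function v and integrate from 0 to 1:
  ∫_0^1 −u''(x) v(x) dx = ∫_0^1 f(x) v(x) dx.
Integrate the LHS by parts once:
  ∫_0^1 −u'' v dx = −[u'(x) v(x)]_0^1 + ∫_0^1 u'(x) v'(x) dx.
Thus ∫_0^1 u'(x) v'(x) dx = ∫_0^1 f(x) v(x) dx + [u'(x) v(x)]_0^1.
Choose V so that boundary terms are either known or forced to vanish.
u has inhomogeneous Neumann u'(0) = -2, u'(1) = 0. [u' v]_0^1 = (0)·v(1) − (-2)·v(0) = 2·v(0). Take V = H^1(0, 1); boundary term becomes part of RHS.
Weak formulation: find u (satisfying any essential BC) such that ∫_0^1 u'(x) v'(x) dx = ∫_0^1 f v dx + 2·v(0) for all v ∈ V (Neumann data are natural BCs: they enter the RHS as boundary terms).
Substituting f(x) = 5*cos(3*π*x) - 2, the right-hand side is ∫_0^1 (5*cos(3*π*x) - 2) v dx + 2·v(0).
Compatibility check (pure Neumann): taking v ≡ 1 ∈ V gives 0 = ∫_0^1 f dx + (0) − (-2), i.e. ∫_0^1 f dx must equal u'(0) − u'(1) = -2. Indeed ∫_0^1 (5*cos(3*π*x) - 2) dx = -2, so the data are compatible. The solution is then unique only up to an additive constant (fix it e.g. by requiring ∫_0^1 u dx = 0).


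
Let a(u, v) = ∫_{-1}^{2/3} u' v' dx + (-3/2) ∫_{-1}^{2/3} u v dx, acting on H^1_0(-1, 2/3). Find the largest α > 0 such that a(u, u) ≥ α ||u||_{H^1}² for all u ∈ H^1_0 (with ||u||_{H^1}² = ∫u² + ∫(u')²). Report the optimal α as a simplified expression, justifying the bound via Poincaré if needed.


α = 3*(-25 + 6*π^2)/(2*(25 + 9*π^2))

Coercivity of a(·,·) on H^1_0(-1, 2/3) means a(u, u) ≥ α ||u||_{H^1}² for every u ∈ H^1_0.
The interval has length L = 5/3, and Poincaré/coercivity depend only on L. Here a(u, u) = ∫(u')² + (-3/2)·∫u².
Here c = -3/2 < 0 with |c| < (π/L)² = 9*π^2/25, so coercivity still holds. The condition a(u,u) ≥ α||u||_{H^1}² reads (1−α)∫(u')² ≥ (α−c)∫u². Any admissible α is ≤ 1 (rapidly oscillating u have ∫u²/∫(u')² → 0), and α = 1 would force 0 ≥ (1−c)∫u², impossible since c < 1; so 1−α > 0. By the sharp Poincaré inequality on H^1_0 of an interval of length L, ∫(u')² ≥ (π/L)²∫u² with equality for the first sine mode sin(π(x−x₀)/L) (x₀ the left endpoint), so the inequality holds for all u iff (1−α)(π/L)² ≥ α − c, i.e. α ≤ ((π/L)² + c)/((π/L)² + 1) = (1 + c(L/π)²)/(1 + (L/π)²). (Direct route, valid since c ≤ 0: Poincaré gives c∫u² ≥ c(L/π)²∫(u')², so a(u,u) ≥ (1 + c(L/π)²)∫(u')², while ||u||_{H^1}² ≤ (1 + (L/π)²)∫(u')²; dividing yields the same α.) With (π/L)² = 9*π^2/25 and c = -3/2, the largest admissible constant is α = ((π/L)² + c)/((π/L)² + 1).
Simplifying, α = 3*(-25 + 6*π^2)/(2*(25 + 9*π^2)).


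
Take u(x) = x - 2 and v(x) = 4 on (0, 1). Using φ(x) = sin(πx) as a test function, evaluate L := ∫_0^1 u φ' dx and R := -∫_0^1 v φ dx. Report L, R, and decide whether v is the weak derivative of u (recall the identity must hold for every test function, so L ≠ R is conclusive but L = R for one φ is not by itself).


LHS = -2/π, RHS = -8/π. No, v is not the weak derivative of u.

u(x) = x - 2, classical derivative u'(x) = 1.
φ(x) = sin(πx), so φ'(x) = π*cos(π*x).
Note φ(0) = φ(1) = 0, so the boundary term u·φ vanishes.
LHS = ∫_0^1 u(x) φ'(x) dx = ∫_0^1 (π*x*cos(π*x) - 2*π*cos(π*x)) dx. Term by term:
  ∫_0^1 -2*π*cos(π*x) dx = 0;  ∫_0^1 π*x*cos(π*x) dx = -2/π.
Sum: 0 − 2/π = -2/π.
So LHS = -2/π.
∫_0^1 v(x) φ(x) dx = ∫_0^1 (4*sin(π*x)) dx. Term by term:
  ∫_0^1 4*sin(π*x) dx = 8/π.
So RHS = -∫_0^1 v(x) φ(x) dx = -8/π.
LHS − RHS = 6/π ≠ 0, so the identity fails.
(For a valid weak derivative the identity must hold for EVERY test function, in particular this one. The failure shows v is NOT the weak derivative of u.)
Correct weak derivative would be u'(x) = 1.


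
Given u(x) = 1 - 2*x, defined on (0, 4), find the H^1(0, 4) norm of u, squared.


||u||_{H^1}^2 = 220/3

The H^1 norm (squared) on an interval (0, L) is
  ||u||_{H^1}^2 = ∫_0^L u(x)^2 dx + ∫_0^L u'(x)^2 dx.
Compute u'(x) = -2.
Then u(x)^2 = 4*x**2 - 4*x + 1 and u'(x)^2 = 4.
Integrate each monomial from 0 to 4 using ∫_0^4 c·x^n dx = c·4^(n+1)/(n+1):
  ∫_0^4 u(x)^2 dx = ∫_0^4 (4*x^2 - 4*x + 1) dx. Term by term:
    ∫_0^4 4*x^2 dx = 256/3;  ∫_0^4 -4*x dx = -32;  ∫_0^4 1 dx = 4.
  Sum: 256/3 − 32 + 4 = 172/3.
  ∫_0^4 u'(x)^2 dx = ∫_0^4 (4) dx. Term by term:
    ∫_0^4 4 dx = 16.
Adding: ||u||_{H^1}^2 = 172/3 + 16 = 220/3.


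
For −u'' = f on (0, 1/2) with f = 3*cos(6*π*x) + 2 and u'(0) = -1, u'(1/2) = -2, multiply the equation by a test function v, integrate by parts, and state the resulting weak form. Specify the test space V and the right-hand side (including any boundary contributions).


V = H^1(0, 1/2) (v unrestricted at boundary; u is determined up to an additive constant); weak form: ∫_0^1/2 u'v' dx = ∫_0^1/2 (3*cos(6*π*x) + 2) v dx − 2·v(1/2) + v(0) for all v ∈ V.

Multiply both sides by a test function v and integrate from 0 to 1/2:
  ∫_0^1/2 −u''(x) v(x) dx = ∫_0^1/2 f(x) v(x) dx.
Integrate the LHS by parts once:
  ∫_0^1/2 −u'' v dx = −[u'(x) v(x)]_0^1/2 + ∫_0^1/2 u'(x) v'(x) dx.
Thus ∫_0^1/2 u'(x) v'(x) dx = ∫_0^1/2 f(x) v(x) dx + [u'(x) v(x)]_0^1/2.
Choose V so that boundary terms are either known or forced to vanish.
u has inhomogeneous Neumann u'(0) = -1, u'(1/2) = -2. [u' v]_0^1/2 = (-2)·v(1/2) − (-1)·v(0) = − 2·v(1/2) + v(0). Take V = H^1(0, 1/2); boundary term becomes part of RHS.
Weak formulation: find u (satisfying any essential BC) such that ∫_0^1/2 u'(x) v'(x) dx = ∫_0^1/2 f v dx − 2·v(1/2) + v(0) for all v ∈ V (Neumann data are natural BCs: they enter the RHS as boundary terms).
Substituting f(x) = 3*cos(6*π*x) + 2, the right-hand side is ∫_0^1/2 (3*cos(6*π*x) + 2) v dx − 2·v(1/2) + v(0).
Compatibility check (pure Neumann): taking v ≡ 1 ∈ V gives 0 = ∫_0^1/2 f dx + (-2) − (-1), i.e. ∫_0^1/2 f dx must equal u'(0) − u'(1/2) = 1. Indeed ∫_0^1/2 (3*cos(6*π*x) + 2) dx = 1, so the data are compatible. The solution is then unique only up to an additive constant (fix it e.g. by requiring ∫_0^1/2 u dx = 0).


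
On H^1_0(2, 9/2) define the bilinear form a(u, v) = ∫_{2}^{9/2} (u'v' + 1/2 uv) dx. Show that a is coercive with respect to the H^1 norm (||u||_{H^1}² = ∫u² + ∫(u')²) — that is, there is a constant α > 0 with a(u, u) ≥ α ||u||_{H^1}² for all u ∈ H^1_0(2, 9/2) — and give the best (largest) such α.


α = (25 + 8*π^2)/(2*(25 + 4*π^2))

Coercivity of a(·,·) on H^1_0(2, 9/2) means a(u, u) ≥ α ||u||_{H^1}² for every u ∈ H^1_0.
The interval has length L = 5/2, and Poincaré/coercivity depend only on L. Here a(u, u) = ∫(u')² + (1/2)·∫u².
Here 0 < c = 1/2 < 1. The condition a(u,u) ≥ α||u||_{H^1}² reads (1−α)∫(u')² ≥ (α−c)∫u². Any admissible α is ≤ 1 (rapidly oscillating u have ∫u²/∫(u')² → 0), and α = 1 would force 0 ≥ (1−c)∫u², impossible since c < 1; so 1−α > 0. By the sharp Poincaré inequality on H^1_0 of an interval of length L, ∫(u')² ≥ (π/L)²∫u² with equality for the first sine mode sin(π(x−x₀)/L) (x₀ the left endpoint), so the inequality holds for all u iff (1−α)(π/L)² ≥ α − c, i.e. α ≤ ((π/L)² + c)/((π/L)² + 1) = (1 + c(L/π)²)/(1 + (L/π)²). With (π/L)² = 4*π^2/25 and c = 1/2, the largest admissible constant is α = ((π/L)² + c)/((π/L)² + 1).
Simplifying, α = (25 + 8*π^2)/(2*(25 + 4*π^2)).


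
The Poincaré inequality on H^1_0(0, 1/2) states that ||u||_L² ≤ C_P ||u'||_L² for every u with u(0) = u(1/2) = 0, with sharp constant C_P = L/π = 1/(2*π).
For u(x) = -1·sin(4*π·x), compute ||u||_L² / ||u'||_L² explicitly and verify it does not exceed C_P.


||u||_L² / ||u'||_L² = 1/(4*π) < C_P = 1/(2*π).

u(x) = -1·sin(4*π·x), so u'(x) = -4*π*cos(4*π*x).
Writing u(x) = A·sin(kπx/L) with A = -1 and k = 2, use ∫_0^L sin²(kπx/L) dx = L/2 and ∫_0^L cos²(kπx/L) dx = L/2.
u² = 1·sin²(4*π·x) and (u')² = 16*π^2·cos²(4*π·x), and each of sin², cos² integrates to L/2 = 1/4 over (0, 1/2).
∫_0^1/2 u² dx = 1/4, so ||u||_L² = 1/2.
∫_0^1/2 (u')² dx = 4*π^2, so ||u'||_L² = 2*π.
Ratio ||u||_L² / ||u'||_L² = 1/(4*π).
Sharp Poincaré constant on H^1_0(0, 1/2) is C_P = L/π = 1/(2*π), achieved by sin(2*π·x).
This is the k = 2 harmonic; the ratio L/(kπ) is strictly less than C_P = L/π, consistent with the sharp inequality ||u||_L² ≤ C_P ||u'||_L².


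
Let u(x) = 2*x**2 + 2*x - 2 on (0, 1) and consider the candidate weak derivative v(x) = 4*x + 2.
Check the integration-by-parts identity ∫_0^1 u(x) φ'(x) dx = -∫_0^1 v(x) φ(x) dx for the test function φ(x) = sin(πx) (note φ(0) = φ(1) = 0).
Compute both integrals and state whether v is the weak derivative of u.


LHS = -8/π, RHS = -8/π. Yes, v = u' weakly.

u(x) = 2*x**2 + 2*x - 2, classical derivative u'(x) = 4*x + 2.
φ(x) = sin(πx), so φ'(x) = π*cos(π*x).
Note φ(0) = φ(1) = 0, so the boundary term u·φ vanishes.
LHS = ∫_0^1 u(x) φ'(x) dx = ∫_0^1 (2*π*x^2*cos(π*x) + 2*π*x*cos(π*x) - 2*π*cos(π*x)) dx. Term by term:
  ∫_0^1 -2*π*cos(π*x) dx = 0;  ∫_0^1 2*π*x*cos(π*x) dx = -4/π;  ∫_0^1 2*π*x^2*cos(π*x) dx = -4/π.
Sum: 0 − 4/π − 4/π = -8/π.
So LHS = -8/π.
∫_0^1 v(x) φ(x) dx = ∫_0^1 (4*x*sin(π*x) + 2*sin(π*x)) dx. Term by term:
  ∫_0^1 2*sin(π*x) dx = 4/π;  ∫_0^1 4*x*sin(π*x) dx = 4/π.
Sum: 4/π + 4/π = 8/π.
So RHS = -∫_0^1 v(x) φ(x) dx = -8/π.
LHS = RHS, so the identity holds for this test φ.
Moreover u is smooth here and v(x) = u'(x) = 4*x + 2 pointwise, so the identity holds for every test function. Hence v is the weak derivative of u.


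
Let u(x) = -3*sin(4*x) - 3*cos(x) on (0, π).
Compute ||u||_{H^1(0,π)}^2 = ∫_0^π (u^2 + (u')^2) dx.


||u||_{H^1(0,π)}^2 = 96/5 + 171*π/2

u'(x) = 3*sin(x) - 12*cos(4*x).
Expand u² and (u')² and integrate term by term on (0, π), using: for integers n ≥ 1, ∫_0^π sin²(nx) dx = ∫_0^π cos²(nx) dx = π/2; for n ≠ n', ∫_0^π sin(nx)sin(n'x) dx = ∫_0^π cos(nx)cos(n'x) dx = 0; and by product-to-sum, ∫_0^π sin(nx)cos(n'x) dx = ½∫_0^π [sin((n+n')x) + sin((n−n')x)] dx, which is 0 when n+n' is even and 2n/(n²−n'²) when n+n' is odd (it need not vanish on (0, π)).
  u² squared terms: (-3)²·∫cos(x)² dx = 9·π/2 = 9*π/2;  (-3)²·∫sin(4x)² dx = 9·π/2 = 9*π/2.
  u² cross terms: 2·(-3)·(-3)·∫cos(x)·sin(4x) dx = 18·(8/15) = 48/5.
  So ∫_0^π u² dx = 9*π/2 + 9*π/2 + 48/5 = 48/5 + 9*π.
  (u')² squared terms: (-12)²·∫cos(4x)² dx = 144·π/2 = 72*π;  (3)²·∫sin(x)² dx = 9·π/2 = 9*π/2.
  (u')² cross terms: 2·(-12)·(3)·∫cos(4x)·sin(x) dx = -72·(-2/15) = 48/5.
  So ∫_0^π (u')² dx = 72*π + 9*π/2 + 48/5 = 48/5 + 153*π/2.
||u||_{H^1}^2 = (48/5 + 9*π) + (48/5 + 153*π/2) = 96/5 + 171*π/2.


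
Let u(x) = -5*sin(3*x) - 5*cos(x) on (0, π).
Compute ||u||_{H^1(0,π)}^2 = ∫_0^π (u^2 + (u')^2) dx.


||u||_{H^1(0,π)}^2 = 150*π

u'(x) = 5*sin(x) - 15*cos(3*x).
Expand u² and (u')² and integrate term by term on (0, π), using: for integers n ≥ 1, ∫_0^π sin²(nx) dx = ∫_0^π cos²(nx) dx = π/2; for n ≠ n', ∫_0^π sin(nx)sin(n'x) dx = ∫_0^π cos(nx)cos(n'x) dx = 0; and by product-to-sum, ∫_0^π sin(nx)cos(n'x) dx = ½∫_0^π [sin((n+n')x) + sin((n−n')x)] dx, which is 0 when n+n' is even and 2n/(n²−n'²) when n+n' is odd (it need not vanish on (0, π)).
  u² squared terms: (-5)²·∫cos(x)² dx = 25·π/2 = 25*π/2;  (-5)²·∫sin(3x)² dx = 25·π/2 = 25*π/2.
  u² cross terms: 2·(-5)·(-5)·∫cos(x)·sin(3x) dx = 50·(0) = 0.
  So ∫_0^π u² dx = 25*π/2 + 25*π/2 + 0 = 25*π.
  (u')² squared terms: (-15)²·∫cos(3x)² dx = 225·π/2 = 225*π/2;  (5)²·∫sin(x)² dx = 25·π/2 = 25*π/2.
  (u')² cross terms: 2·(-15)·(5)·∫cos(3x)·sin(x) dx = -150·(0) = 0.
  So ∫_0^π (u')² dx = 225*π/2 + 25*π/2 + 0 = 125*π.
||u||_{H^1}^2 = (25*π) + (125*π) = 150*π.


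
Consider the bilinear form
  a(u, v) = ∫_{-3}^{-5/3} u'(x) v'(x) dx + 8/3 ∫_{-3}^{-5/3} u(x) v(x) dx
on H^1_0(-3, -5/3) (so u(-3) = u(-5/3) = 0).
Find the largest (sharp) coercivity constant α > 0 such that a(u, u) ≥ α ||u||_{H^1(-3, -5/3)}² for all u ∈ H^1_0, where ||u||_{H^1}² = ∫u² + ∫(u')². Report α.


α = 1

Coercivity of a(·,·) on H^1_0(-3, -5/3) means a(u, u) ≥ α ||u||_{H^1}² for every u ∈ H^1_0.
The interval has length L = 4/3, and Poincaré/coercivity depend only on L. Here a(u, u) = ∫(u')² + (8/3)·∫u².
Here c = 8/3 ≥ 1, so a(u,u) = ∫(u')² + c∫u² ≥ ∫(u')² + ∫u² = ||u||_{H^1}², i.e. α = 1 works. No larger α is possible: a(u,u) ≥ α||u||_{H^1}² means (1−α)∫(u')² ≥ (α−c)∫u², and for the modes u_n = sin(nπ(x−x₀)/L) (x₀ the left endpoint) one has ∫u_n²/∫(u_n')² = (L/(nπ))² → 0, so a(u_n,u_n)/||u_n||_{H^1}² → 1. Hence the optimal constant is α = 1.
Therefore α = 1.


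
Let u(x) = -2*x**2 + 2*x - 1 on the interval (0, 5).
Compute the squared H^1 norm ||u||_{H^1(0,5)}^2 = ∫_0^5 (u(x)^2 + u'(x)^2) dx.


||u||_{H^1}^2 = 2025

The H^1 norm (squared) on an interval (0, L) is
  ||u||_{H^1}^2 = ∫_0^L u(x)^2 dx + ∫_0^L u'(x)^2 dx.
Compute u'(x) = 2 - 4*x.
Then u(x)^2 = 4*x**4 - 8*x**3 + 8*x**2 - 4*x + 1 and u'(x)^2 = 16*x**2 - 16*x + 4.
Integrate each monomial from 0 to 5 using ∫_0^5 c·x^n dx = c·5^(n+1)/(n+1):
  ∫_0^5 u(x)^2 dx = ∫_0^5 (4*x^4 - 8*x^3 + 8*x^2 - 4*x + 1) dx. Term by term:
    ∫_0^5 4*x^4 dx = 2500;  ∫_0^5 -8*x^3 dx = -1250;  ∫_0^5 8*x^2 dx = 1000/3;
    ∫_0^5 -4*x dx = -50;  ∫_0^5 1 dx = 5.
  Sum: 2500 − 1250 + 1000/3 − 50 + 5 = 4615/3.
  ∫_0^5 u'(x)^2 dx = ∫_0^5 (16*x^2 - 16*x + 4) dx. Term by term:
    ∫_0^5 16*x^2 dx = 2000/3;  ∫_0^5 -16*x dx = -200;  ∫_0^5 4 dx = 20.
  Sum: 2000/3 − 200 + 20 = 1460/3.
Adding: ||u||_{H^1}^2 = 4615/3 + 1460/3 = 2025.


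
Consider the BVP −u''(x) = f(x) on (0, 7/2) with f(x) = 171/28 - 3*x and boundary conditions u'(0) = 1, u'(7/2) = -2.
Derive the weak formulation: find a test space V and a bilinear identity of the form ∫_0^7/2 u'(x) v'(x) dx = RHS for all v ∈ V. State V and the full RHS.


V = H^1(0, 7/2) (v unrestricted at boundary; u is determined up to an additive constant); weak form: ∫_0^7/2 u'v' dx = ∫_0^7/2 (171/28 - 3*x) v dx − 2·v(7/2) − v(0) for all v ∈ V.

Multiply both sides by a test function v and integrate from 0 to 7/2:
  ∫_0^7/2 −u''(x) v(x) dx = ∫_0^7/2 f(x) v(x) dx.
Integrate the LHS by parts once:
  ∫_0^7/2 −u'' v dx = −[u'(x) v(x)]_0^7/2 + ∫_0^7/2 u'(x) v'(x) dx.
Thus ∫_0^7/2 u'(x) v'(x) dx = ∫_0^7/2 f(x) v(x) dx + [u'(x) v(x)]_0^7/2.
Choose V so that boundary terms are either known or forced to vanish.
u has inhomogeneous Neumann u'(0) = 1, u'(7/2) = -2. [u' v]_0^7/2 = (-2)·v(7/2) − (1)·v(0) = − 2·v(7/2) − v(0). Take V = H^1(0, 7/2); boundary term becomes part of RHS.
Weak formulation: find u (satisfying any essential BC) such that ∫_0^7/2 u'(x) v'(x) dx = ∫_0^7/2 f v dx − 2·v(7/2) − v(0) for all v ∈ V (Neumann data are natural BCs: they enter the RHS as boundary terms).
Substituting f(x) = 171/28 - 3*x, the right-hand side is ∫_0^7/2 (171/28 - 3*x) v dx − 2·v(7/2) − v(0).
Compatibility check (pure Neumann): taking v ≡ 1 ∈ V gives 0 = ∫_0^7/2 f dx + (-2) − (1), i.e. ∫_0^7/2 f dx must equal u'(0) − u'(7/2) = 3. Indeed ∫_0^7/2 (171/28 - 3*x) dx = 3, so the data are compatible. The solution is then unique only up to an additive constant (fix it e.g. by requiring ∫_0^7/2 u dx = 0).


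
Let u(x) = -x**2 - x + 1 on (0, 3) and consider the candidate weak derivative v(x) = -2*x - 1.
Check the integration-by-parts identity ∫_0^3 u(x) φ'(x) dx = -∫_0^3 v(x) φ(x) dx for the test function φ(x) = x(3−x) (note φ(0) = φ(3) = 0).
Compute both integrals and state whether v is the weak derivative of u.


LHS = 18, RHS = 18. Yes, v = u' weakly.

u(x) = -x**2 - x + 1, classical derivative u'(x) = -2*x - 1.
φ(x) = x(3−x), so φ'(x) = 3 - 2*x.
Note φ(0) = φ(3) = 0, so the boundary term u·φ vanishes.
LHS = ∫_0^3 u(x) φ'(x) dx = ∫_0^3 (2*x^3 - x^2 - 5*x + 3) dx. Term by term:
  ∫_0^3 2*x^3 dx = 81/2;  ∫_0^3 -x^2 dx = -9;  ∫_0^3 -5*x dx = -45/2;
  ∫_0^3 3 dx = 9.
Sum: 81/2 − 9 − 45/2 + 9 = 18.
So LHS = 18.
∫_0^3 v(x) φ(x) dx = ∫_0^3 (2*x^3 - 5*x^2 - 3*x) dx. Term by term:
  ∫_0^3 2*x^3 dx = 81/2;  ∫_0^3 -5*x^2 dx = -45;  ∫_0^3 -3*x dx = -27/2.
Sum: 81/2 − 45 − 27/2 = -18.
So RHS = -∫_0^3 v(x) φ(x) dx = 18.
LHS = RHS, so the identity holds for this test φ.
Moreover u is smooth here and v(x) = u'(x) = -2*x - 1 pointwise, so the identity holds for every test function. Hence v is the weak derivative of u.


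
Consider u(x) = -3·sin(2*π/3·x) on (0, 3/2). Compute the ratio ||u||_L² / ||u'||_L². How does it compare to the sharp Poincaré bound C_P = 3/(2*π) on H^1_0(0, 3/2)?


||u||_L² / ||u'||_L² = 3/(2*π) = C_P.

u(x) = -3·sin(2*π/3·x), so u'(x) = -2*π*cos(2*π*x/3).
Writing u(x) = A·sin(kπx/L) with A = -3 and k = 1, use ∫_0^L sin²(kπx/L) dx = L/2 and ∫_0^L cos²(kπx/L) dx = L/2.
u² = 9·sin²(2*π/3·x) and (u')² = 4*π^2·cos²(2*π/3·x), and each of sin², cos² integrates to L/2 = 3/4 over (0, 3/2).
∫_0^3/2 u² dx = 27/4, so ||u||_L² = 3*sqrt(3)/2.
∫_0^3/2 (u')² dx = 3*π^2, so ||u'||_L² = sqrt(3)*π.
Ratio ||u||_L² / ||u'||_L² = 3/(2*π).
Sharp Poincaré constant on H^1_0(0, 3/2) is C_P = L/π = 3/(2*π), achieved by sin(2*π/3·x).
This is the k = 1 eigenfunction (up to amplitude), so the ratio equals the sharp Poincaré constant exactly.


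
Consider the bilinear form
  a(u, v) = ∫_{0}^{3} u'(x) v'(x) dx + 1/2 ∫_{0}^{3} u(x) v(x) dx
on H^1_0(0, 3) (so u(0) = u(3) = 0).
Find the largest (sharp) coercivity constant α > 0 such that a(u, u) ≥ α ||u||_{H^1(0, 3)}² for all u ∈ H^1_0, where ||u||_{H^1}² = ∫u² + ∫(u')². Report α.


α = (9/2 + π^2)/(9 + π^2)

Coercivity of a(·,·) on H^1_0(0, 3) means a(u, u) ≥ α ||u||_{H^1}² for every u ∈ H^1_0.
The interval has length L = 3, and Poincaré/coercivity depend only on L. Here a(u, u) = ∫(u')² + (1/2)·∫u².
Here 0 < c = 1/2 < 1. The condition a(u,u) ≥ α||u||_{H^1}² reads (1−α)∫(u')² ≥ (α−c)∫u². Any admissible α is ≤ 1 (rapidly oscillating u have ∫u²/∫(u')² → 0), and α = 1 would force 0 ≥ (1−c)∫u², impossible since c < 1; so 1−α > 0. By the sharp Poincaré inequality on H^1_0 of an interval of length L, ∫(u')² ≥ (π/L)²∫u² with equality for the first sine mode sin(π(x−x₀)/L) (x₀ the left endpoint), so the inequality holds for all u iff (1−α)(π/L)² ≥ α − c, i.e. α ≤ ((π/L)² + c)/((π/L)² + 1) = (1 + c(L/π)²)/(1 + (L/π)²). With (π/L)² = π^2/9 and c = 1/2, the largest admissible constant is α = ((π/L)² + c)/((π/L)² + 1).
Simplifying, α = (9/2 + π^2)/(9 + π^2).


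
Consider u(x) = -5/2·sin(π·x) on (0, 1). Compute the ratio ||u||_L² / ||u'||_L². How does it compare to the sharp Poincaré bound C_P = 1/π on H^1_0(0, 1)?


||u||_L² / ||u'||_L² = 1/π = C_P.

u(x) = -5/2·sin(π·x), so u'(x) = -5*π*cos(π*x)/2.
Writing u(x) = A·sin(kπx/L) with A = -5/2 and k = 1, use ∫_0^L sin²(kπx/L) dx = L/2 and ∫_0^L cos²(kπx/L) dx = L/2.
u² = 25/4·sin²(π·x) and (u')² = 25*π^2/4·cos²(π·x), and each of sin², cos² integrates to L/2 = 1/2 over (0, 1).
∫_0^1 u² dx = 25/8, so ||u||_L² = 5*sqrt(2)/4.
∫_0^1 (u')² dx = 25*π^2/8, so ||u'||_L² = 5*sqrt(2)*π/4.
Ratio ||u||_L² / ||u'||_L² = 1/π.
Sharp Poincaré constant on H^1_0(0, 1) is C_P = L/π = 1/π, achieved by sin(π·x).
This is the k = 1 eigenfunction (up to amplitude), so the ratio equals the sharp Poincaré constant exactly.


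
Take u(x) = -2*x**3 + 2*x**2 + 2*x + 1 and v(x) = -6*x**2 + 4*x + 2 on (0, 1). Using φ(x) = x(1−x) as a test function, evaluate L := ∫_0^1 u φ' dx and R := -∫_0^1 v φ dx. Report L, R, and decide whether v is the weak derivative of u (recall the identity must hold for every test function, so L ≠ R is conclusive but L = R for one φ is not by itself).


LHS = -11/30, RHS = -11/30. Yes, v = u' weakly.

u(x) = -2*x**3 + 2*x**2 + 2*x + 1, classical derivative u'(x) = -6*x**2 + 4*x + 2.
φ(x) = x(1−x), so φ'(x) = 1 - 2*x.
Note φ(0) = φ(1) = 0, so the boundary term u·φ vanishes.
LHS = ∫_0^1 u(x) φ'(x) dx = ∫_0^1 (4*x^4 - 6*x^3 - 2*x^2 + 1) dx. Term by term:
  ∫_0^1 4*x^4 dx = 4/5;  ∫_0^1 -6*x^3 dx = -3/2;  ∫_0^1 -2*x^2 dx = -2/3;
  ∫_0^1 1 dx = 1.
Sum: 4/5 − 3/2 − 2/3 + 1 = -11/30.
So LHS = -11/30.
∫_0^1 v(x) φ(x) dx = ∫_0^1 (6*x^4 - 10*x^3 + 2*x^2 + 2*x) dx. Term by term:
  ∫_0^1 6*x^4 dx = 6/5;  ∫_0^1 -10*x^3 dx = -5/2;  ∫_0^1 2*x^2 dx = 2/3;
  ∫_0^1 2*x dx = 1.
Sum: 6/5 − 5/2 + 2/3 + 1 = 11/30.
So RHS = -∫_0^1 v(x) φ(x) dx = -11/30.
LHS = RHS, so the identity holds for this test φ.
Moreover u is smooth here and v(x) = u'(x) = -6*x**2 + 4*x + 2 pointwise, so the identity holds for every test function. Hence v is the weak derivative of u.


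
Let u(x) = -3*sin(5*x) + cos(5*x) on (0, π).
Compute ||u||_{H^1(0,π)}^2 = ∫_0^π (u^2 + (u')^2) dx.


||u||_{H^1(0,π)}^2 = 130*π

u'(x) = -5*sin(5*x) - 15*cos(5*x).
Expand u² and (u')² and integrate term by term on (0, π), using: for integers n ≥ 1, ∫_0^π sin²(nx) dx = ∫_0^π cos²(nx) dx = π/2; for n ≠ n', ∫_0^π sin(nx)sin(n'x) dx = ∫_0^π cos(nx)cos(n'x) dx = 0; and by product-to-sum, ∫_0^π sin(nx)cos(n'x) dx = ½∫_0^π [sin((n+n')x) + sin((n−n')x)] dx, which is 0 when n+n' is even and 2n/(n²−n'²) when n+n' is odd (it need not vanish on (0, π)).
  u² squared terms: (-3)²·∫sin(5x)² dx = 9·π/2 = 9*π/2;  (1)²·∫cos(5x)² dx = 1·π/2 = π/2.
  u² cross terms: 2·(-3)·(1)·∫sin(5x)·cos(5x) dx = -6·(0) = 0.
  So ∫_0^π u² dx = 9*π/2 + π/2 + 0 = 5*π.
  (u')² squared terms: (-15)²·∫cos(5x)² dx = 225·π/2 = 225*π/2;  (-5)²·∫sin(5x)² dx = 25·π/2 = 25*π/2.
  (u')² cross terms: 2·(-15)·(-5)·∫cos(5x)·sin(5x) dx = 150·(0) = 0.
  So ∫_0^π (u')² dx = 225*π/2 + 25*π/2 + 0 = 125*π.
||u||_{H^1}^2 = (5*π) + (125*π) = 130*π.


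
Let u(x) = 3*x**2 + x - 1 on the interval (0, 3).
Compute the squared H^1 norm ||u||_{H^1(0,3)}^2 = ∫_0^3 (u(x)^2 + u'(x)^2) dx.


||u||_{H^1}^2 = 8889/10

The H^1 norm (squared) on an interval (0, L) is
  ||u||_{H^1}^2 = ∫_0^L u(x)^2 dx + ∫_0^L u'(x)^2 dx.
Compute u'(x) = 6*x + 1.
Then u(x)^2 = 9*x**4 + 6*x**3 - 5*x**2 - 2*x + 1 and u'(x)^2 = 36*x**2 + 12*x + 1.
Integrate each monomial from 0 to 3 using ∫_0^3 c·x^n dx = c·3^(n+1)/(n+1):
  ∫_0^3 u(x)^2 dx = ∫_0^3 (9*x^4 + 6*x^3 - 5*x^2 - 2*x + 1) dx. Term by term:
    ∫_0^3 9*x^4 dx = 2187/5;  ∫_0^3 6*x^3 dx = 243/2;  ∫_0^3 -5*x^2 dx = -45;
    ∫_0^3 -2*x dx = -9;  ∫_0^3 1 dx = 3.
  Sum: 2187/5 + 243/2 − 45 − 9 + 3 = 5079/10.
  ∫_0^3 u'(x)^2 dx = ∫_0^3 (36*x^2 + 12*x + 1) dx. Term by term:
    ∫_0^3 36*x^2 dx = 324;  ∫_0^3 12*x dx = 54;  ∫_0^3 1 dx = 3.
  Sum: 324 + 54 + 3 = 381.
Adding: ||u||_{H^1}^2 = 5079/10 + 381 = 8889/10.


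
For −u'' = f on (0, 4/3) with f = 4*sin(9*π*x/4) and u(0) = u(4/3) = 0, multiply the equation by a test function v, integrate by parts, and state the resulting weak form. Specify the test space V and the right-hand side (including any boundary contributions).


V = H^1_0(0, 4/3) (so v(0) = v(4/3) = 0); weak form: ∫_0^4/3 u'v' dx = ∫_0^4/3 (4*sin(9*π*x/4)) v dx for all v ∈ V.

Multiply both sides by a test function v and integrate from 0 to 4/3:
  ∫_0^4/3 −u''(x) v(x) dx = ∫_0^4/3 f(x) v(x) dx.
Integrate the LHS by parts once:
  ∫_0^4/3 −u'' v dx = −[u'(x) v(x)]_0^4/3 + ∫_0^4/3 u'(x) v'(x) dx.
Thus ∫_0^4/3 u'(x) v'(x) dx = ∫_0^4/3 f(x) v(x) dx + [u'(x) v(x)]_0^4/3.
Choose V so that boundary terms are either known or forced to vanish.
u is Dirichlet: u(0) = u(4/3) = 0. Let V = H^1_0(0, 4/3); then v(0) = v(4/3) = 0, and [u' v]_0^4/3 = 0.
Weak formulation: find u (satisfying any essential BC) such that ∫_0^4/3 u'(x) v'(x) dx = ∫_0^4/3 f v dx for all v ∈ V.
Substituting f(x) = 4*sin(9*π*x/4), the right-hand side is ∫_0^4/3 (4*sin(9*π*x/4)) v dx.


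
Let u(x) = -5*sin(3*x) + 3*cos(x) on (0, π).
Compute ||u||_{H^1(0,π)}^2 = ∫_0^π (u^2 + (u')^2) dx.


||u||_{H^1(0,π)}^2 = 134*π

u'(x) = -3*sin(x) - 15*cos(3*x).
Expand u² and (u')² and integrate term by term on (0, π), using: for integers n ≥ 1, ∫_0^π sin²(nx) dx = ∫_0^π cos²(nx) dx = π/2; for n ≠ n', ∫_0^π sin(nx)sin(n'x) dx = ∫_0^π cos(nx)cos(n'x) dx = 0; and by product-to-sum, ∫_0^π sin(nx)cos(n'x) dx = ½∫_0^π [sin((n+n')x) + sin((n−n')x)] dx, which is 0 when n+n' is even and 2n/(n²−n'²) when n+n' is odd (it need not vanish on (0, π)).
  u² squared terms: (-5)²·∫sin(3x)² dx = 25·π/2 = 25*π/2;  (3)²·∫cos(x)² dx = 9·π/2 = 9*π/2.
  u² cross terms: 2·(-5)·(3)·∫sin(3x)·cos(x) dx = -30·(0) = 0.
  So ∫_0^π u² dx = 25*π/2 + 9*π/2 + 0 = 17*π.
  (u')² squared terms: (-15)²·∫cos(3x)² dx = 225·π/2 = 225*π/2;  (-3)²·∫sin(x)² dx = 9·π/2 = 9*π/2.
  (u')² cross terms: 2·(-15)·(-3)·∫cos(3x)·sin(x) dx = 90·(0) = 0.
  So ∫_0^π (u')² dx = 225*π/2 + 9*π/2 + 0 = 117*π.
||u||_{H^1}^2 = (17*π) + (117*π) = 134*π.
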